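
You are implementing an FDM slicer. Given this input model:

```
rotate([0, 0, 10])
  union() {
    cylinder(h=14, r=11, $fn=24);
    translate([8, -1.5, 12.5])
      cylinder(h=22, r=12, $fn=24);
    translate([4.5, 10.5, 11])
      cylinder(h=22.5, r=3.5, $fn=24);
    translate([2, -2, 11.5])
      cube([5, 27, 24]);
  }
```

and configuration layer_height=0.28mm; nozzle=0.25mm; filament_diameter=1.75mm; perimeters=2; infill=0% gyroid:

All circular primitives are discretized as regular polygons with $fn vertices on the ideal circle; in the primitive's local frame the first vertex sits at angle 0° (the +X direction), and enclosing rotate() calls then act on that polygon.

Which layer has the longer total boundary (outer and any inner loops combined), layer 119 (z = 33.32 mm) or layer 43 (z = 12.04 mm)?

Layer 119 (z = 33.32): the cylinder is not intersected at this z (z outside [0, 14]); the cylinder at (8, -1.5): section is a regular 24-gon, circumradius r=12 (perimeter = 2·24·12.000·sin(180°/24) = 75.18 mm); the r=3.5 cylinder at (4.5, 10.5) gives a regular 24-gon of circumradius 3.5 (constant along its height) (perimeter = 2·24·3.500·sin(180°/24) = 21.93 mm); the cube at (2, -2) is present — its section is the full 5×27 rectangle (perimeter 64.00 mm); Taking the union: the regions partially overlap (shared area 92.27 mm²), so the edge portions inside another operand are dropped and the merged outline is re-measured after clipping — boundary = 104.96 mm; (whole slice rotated 10° about Z — lengths, areas and connectivity unchanged). So its perimeter = 104.96 mm. Layer 43 (z = 12.04): the r=11 cylinder contributes a regular 24-gon of circumradius 11 (perimeter = 2·24·11.000·sin(180°/24) = 68.92 mm); the cylinder at (8, -1.5) is absent (z outside [12.5, 34.5]); the r=3.5 cylinder at (4.5, 10.5) gives a regular 24-gon of circumradius 3.5 (constant along its height) (perimeter = 2·24·3.500·sin(180°/24) = 21.93 mm); the cube at (2, -2) is present — its section is the full 5×27 rectangle (perimeter 64.00 mm); Combining (union): the regions partially overlap (shared area 92.67 mm²), so the edge portions inside another operand are dropped and the merged outline is re-measured after clipping — boundary = 98.75 mm; (rotated 10° about Z; rotation is an isometry so areas/perimeters/island counts are preserved). So its perimeter = 98.75 mm. Layer 119 is larger (104.96 vs 98.75 mm).

layer 119 (z = 33.32 mm)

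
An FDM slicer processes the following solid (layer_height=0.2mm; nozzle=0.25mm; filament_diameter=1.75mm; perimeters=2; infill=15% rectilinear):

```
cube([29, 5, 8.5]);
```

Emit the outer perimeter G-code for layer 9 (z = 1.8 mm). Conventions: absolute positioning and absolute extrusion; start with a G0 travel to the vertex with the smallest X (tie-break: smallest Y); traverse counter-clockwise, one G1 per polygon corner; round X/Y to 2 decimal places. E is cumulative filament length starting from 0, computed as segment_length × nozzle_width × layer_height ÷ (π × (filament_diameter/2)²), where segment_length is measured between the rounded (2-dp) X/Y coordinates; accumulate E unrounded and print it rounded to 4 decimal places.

At z = 1.8 mm: the cube (footprint 29×5) is included at this height. The outline is a single polygon with 4 vertices. Extrusion per mm of travel: 0.25 × 0.2 / (π × 0.875²) = 0.020788. Accumulating E over each segment gives final E = 1.4136.

G0 X0.00 Y0.00 Z1.80
G1 X29.00 Y0.00 E0.6028
G1 X29.00 Y5.00 E0.7068
G1 X0.00 Y5.00 E1.3096
G1 X0.00 Y0.00 E1.4136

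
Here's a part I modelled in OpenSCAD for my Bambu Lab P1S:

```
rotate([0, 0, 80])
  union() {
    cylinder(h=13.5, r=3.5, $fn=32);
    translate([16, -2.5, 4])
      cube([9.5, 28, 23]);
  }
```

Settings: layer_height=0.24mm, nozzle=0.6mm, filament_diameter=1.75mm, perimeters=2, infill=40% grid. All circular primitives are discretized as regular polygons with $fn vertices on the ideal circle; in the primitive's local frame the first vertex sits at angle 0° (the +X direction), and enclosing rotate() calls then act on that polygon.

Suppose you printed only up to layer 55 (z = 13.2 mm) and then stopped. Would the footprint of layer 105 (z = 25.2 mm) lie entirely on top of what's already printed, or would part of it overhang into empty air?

entirely on top

Compare the two slices. At z = 13.2: the cylinder: section is a regular 32-gon, circumradius r=3.5 (area = (32/2)·3.500²·sin(360°/32) = 38.24 mm²); the cube at (16, -2.5) (footprint 9.5×28) is included at this height (area 266.00 mm²); Combining (union): the 2 present regions are separate (no shared area or edge), so areas and boundary lengths simply add and each stays a separate island — area = 304.24 mm²; (rotated 80° about Z; rotation is an isometry so areas/perimeters/island counts are preserved). At z = 25.2: the cylinder is not intersected at this z (z outside [0, 13.5]); the cube at (16, -2.5) (footprint 9.5×28) is included at this height (area 266.00 mm²); Combining (union): only the 9.5×28 cube at (16, -2.5) is present, so the union is just that shape — area = 266.00 mm²; (whole slice rotated 80° about Z — lengths, areas and connectivity unchanged). Checking containment: the cross-section at z = 25.2 is a subset of the cross-section at z = 13.2.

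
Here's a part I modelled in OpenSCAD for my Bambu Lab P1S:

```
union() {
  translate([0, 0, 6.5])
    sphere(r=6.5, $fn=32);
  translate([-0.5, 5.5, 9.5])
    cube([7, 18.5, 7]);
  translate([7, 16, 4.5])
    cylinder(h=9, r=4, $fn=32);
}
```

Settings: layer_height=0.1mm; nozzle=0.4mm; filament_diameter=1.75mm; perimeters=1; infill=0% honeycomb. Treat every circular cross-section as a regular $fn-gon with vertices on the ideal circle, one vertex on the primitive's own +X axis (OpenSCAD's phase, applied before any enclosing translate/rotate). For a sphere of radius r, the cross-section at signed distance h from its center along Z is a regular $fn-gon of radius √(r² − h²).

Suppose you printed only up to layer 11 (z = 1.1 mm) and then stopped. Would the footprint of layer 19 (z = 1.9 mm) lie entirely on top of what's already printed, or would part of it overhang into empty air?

Compare the two slices. At z = 1.1: the r=6.5 sphere slices to a regular 32-gon of circumradius 3.618 (√(r²−h²) with h=5.4 from center) (area = (32/2)·3.618²·sin(360°/32) = 40.86 mm²); the cube at (-0.5, 5.5) is absent (z outside [9.5, 16.5]); the cylinder at (7, 16) does not reach this height (z outside [4.5, 13.5]); Combining (union): only the r=6.5 sphere is present, so the union is just that shape — area = 40.86 mm². At z = 1.9: the sphere: section is a regular 32-gon, circumradius = √(r²−h²) = √(6.5²−4.6²) = 4.592 (area = (32/2)·4.592²·sin(360°/32) = 65.83 mm²); the cube at (-0.5, 5.5) is not intersected at this z (z outside [9.5, 16.5]); the cylinder at (7, 16) is not intersected at this z (z outside [4.5, 13.5]); Merging all regions: only the r=6.5 sphere is present, so the union is just that shape — area = 65.83 mm². Checking containment: at z = 1.9 the cross-section extends beyond the z = 1.1 cross-section by about 24.97 mm².

part overhangs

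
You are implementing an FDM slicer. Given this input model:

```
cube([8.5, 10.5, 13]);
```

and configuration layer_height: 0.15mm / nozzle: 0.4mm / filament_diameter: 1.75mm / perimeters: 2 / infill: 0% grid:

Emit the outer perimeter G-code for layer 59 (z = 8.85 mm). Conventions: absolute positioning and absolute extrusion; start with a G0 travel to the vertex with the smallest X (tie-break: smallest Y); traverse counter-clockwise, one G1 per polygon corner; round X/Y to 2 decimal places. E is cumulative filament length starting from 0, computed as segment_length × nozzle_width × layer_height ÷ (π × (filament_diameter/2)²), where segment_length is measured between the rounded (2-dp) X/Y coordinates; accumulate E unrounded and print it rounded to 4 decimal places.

At z = 8.85 mm: the 8.5×10.5 cube contributes its full rectangle. The outline is a single polygon with 4 vertices. Extrusion per mm of travel: 0.4 × 0.15 / (π × 0.875²) = 0.024945. Accumulating E over each segment gives final E = 0.9479.

G0 X0.00 Y0.00 Z8.85
G1 X8.50 Y0.00 E0.2120
G1 X8.50 Y10.50 E0.4740
G1 X0.00 Y10.50 E0.6860
G1 X0.00 Y0.00 E0.9479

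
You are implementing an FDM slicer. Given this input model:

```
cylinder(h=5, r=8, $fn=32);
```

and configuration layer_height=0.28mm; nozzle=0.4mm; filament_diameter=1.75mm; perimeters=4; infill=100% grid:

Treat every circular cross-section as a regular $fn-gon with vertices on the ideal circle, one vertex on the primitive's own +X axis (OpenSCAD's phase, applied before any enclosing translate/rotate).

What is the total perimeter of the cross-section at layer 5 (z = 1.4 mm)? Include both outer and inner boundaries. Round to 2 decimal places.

50.18 mm

At z = 1.4 mm: the cylinder: section is a regular 32-gon, circumradius r=8 (perimeter = 2·32·8.000·sin(180°/32) = 50.18 mm). Overall, the cross-section is a single solid region. Total boundary length (outer) = 50.18 mm.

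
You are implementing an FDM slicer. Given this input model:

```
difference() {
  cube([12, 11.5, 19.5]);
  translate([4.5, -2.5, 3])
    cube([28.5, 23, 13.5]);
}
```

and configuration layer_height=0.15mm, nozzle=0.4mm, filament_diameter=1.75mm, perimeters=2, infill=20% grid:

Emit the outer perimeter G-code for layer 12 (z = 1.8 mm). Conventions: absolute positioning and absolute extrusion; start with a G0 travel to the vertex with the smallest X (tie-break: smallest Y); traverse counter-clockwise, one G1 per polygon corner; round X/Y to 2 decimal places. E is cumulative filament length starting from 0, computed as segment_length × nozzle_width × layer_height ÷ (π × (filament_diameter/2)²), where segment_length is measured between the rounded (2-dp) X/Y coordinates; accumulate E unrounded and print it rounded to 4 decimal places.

G0 X0.00 Y0.00 Z1.80
G1 X12.00 Y0.00 E0.2993
G1 X12.00 Y11.50 E0.5862
G1 X0.00 Y11.50 E0.8856
G1 X0.00 Y0.00 E1.1724

At z = 1.8 mm: the 12×11.5 cube contributes its full rectangle; the cube at (4.5, -2.5) is absent (z outside [3, 16.5]); After the difference (first − rest): none of the subtracted shapes is present at this height, so the 12×11.5 cube is unchanged — 1 connected region. The outline is a single polygon with 4 vertices. Extrusion per mm of travel: 0.4 × 0.15 / (π × 0.875²) = 0.024945. Accumulating E over each segment gives final E = 1.1724.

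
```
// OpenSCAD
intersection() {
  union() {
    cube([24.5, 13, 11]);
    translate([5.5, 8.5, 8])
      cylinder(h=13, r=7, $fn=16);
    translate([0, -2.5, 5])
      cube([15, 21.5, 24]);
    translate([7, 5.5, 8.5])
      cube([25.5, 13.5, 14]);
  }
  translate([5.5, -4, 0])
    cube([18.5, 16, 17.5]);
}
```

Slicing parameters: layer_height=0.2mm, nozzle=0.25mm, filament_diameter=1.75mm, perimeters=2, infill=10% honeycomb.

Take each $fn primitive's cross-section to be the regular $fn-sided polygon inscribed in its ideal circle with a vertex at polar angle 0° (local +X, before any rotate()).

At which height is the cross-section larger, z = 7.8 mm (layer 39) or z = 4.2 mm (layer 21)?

Layer 39 (z = 7.8): the cube (footprint 24.5×13) is included at this height (area 318.50 mm²); the cylinder at (5.5, 8.5) is absent (z outside [8, 21]); the cube at (0, -2.5) is present — its section is the full 15×21.5 rectangle (area 322.50 mm²); the cube at (7, 5.5) does not reach this height (z outside [8.5, 22.5]); Taking the union: the regions partially overlap — summed areas 641.00 mm² minus the doubly-counted overlap 195.00 mm² gives 446.00 mm² — area = 446.00 mm²; the 18.5×16 cube at (5.5, -4) contributes its full rectangle (area 296.00 mm²); Taking the intersection: the 18.5×16 cube at (5.5, -4) partially overlaps the result so far; clipping to the common part keeps 245.75 mm² — area = 245.75 mm². So its area = 245.75 mm². Layer 21 (z = 4.2): the cube is present — its section is the full 24.5×13 rectangle (area 318.50 mm²); the cylinder at (5.5, 8.5) does not reach this height (z outside [8, 21]); the cube at (0, -2.5) is not intersected at this z (z outside [5, 29]); the cube at (7, 5.5) is absent (z outside [8.5, 22.5]); Taking the union: only the 24.5×13 cube is present, so the union is just that shape — area = 318.50 mm²; the cube at (5.5, -4) (footprint 18.5×16) is included at this height (area 296.00 mm²); After intersecting: the 18.5×16 cube at (5.5, -4) partially overlaps that combined region; clipping to the common part keeps 222.00 mm² — area = 222.00 mm². So its area = 222.00 mm². Layer 39 is larger (245.75 vs 222.00 mm²).

layer 39 (z = 7.8 mm)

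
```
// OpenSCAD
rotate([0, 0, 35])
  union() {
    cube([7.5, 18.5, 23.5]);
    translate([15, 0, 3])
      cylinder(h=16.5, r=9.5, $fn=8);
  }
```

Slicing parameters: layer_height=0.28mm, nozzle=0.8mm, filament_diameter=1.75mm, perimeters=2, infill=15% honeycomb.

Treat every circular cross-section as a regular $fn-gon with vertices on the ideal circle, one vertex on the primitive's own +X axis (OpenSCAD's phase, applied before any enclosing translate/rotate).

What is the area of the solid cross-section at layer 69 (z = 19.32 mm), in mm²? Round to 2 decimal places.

389.19 mm²

At z = 19.32 mm: the cube is present — its section is the full 7.5×18.5 rectangle (area 138.75 mm²); the cylinder at (15, 0): section is a regular 8-gon, circumradius r=9.5 (area = (8/2)·9.500²·sin(360°/8) = 255.27 mm²); Taking the union: the regions partially overlap — summed areas 394.02 mm² minus the doubly-counted overlap 4.83 mm² gives 389.19 mm² — area = 389.19 mm²; (whole slice rotated 35° about Z — lengths, areas and connectivity unchanged). Overall, the cross-section is a single solid region. Net area = 389.19 mm².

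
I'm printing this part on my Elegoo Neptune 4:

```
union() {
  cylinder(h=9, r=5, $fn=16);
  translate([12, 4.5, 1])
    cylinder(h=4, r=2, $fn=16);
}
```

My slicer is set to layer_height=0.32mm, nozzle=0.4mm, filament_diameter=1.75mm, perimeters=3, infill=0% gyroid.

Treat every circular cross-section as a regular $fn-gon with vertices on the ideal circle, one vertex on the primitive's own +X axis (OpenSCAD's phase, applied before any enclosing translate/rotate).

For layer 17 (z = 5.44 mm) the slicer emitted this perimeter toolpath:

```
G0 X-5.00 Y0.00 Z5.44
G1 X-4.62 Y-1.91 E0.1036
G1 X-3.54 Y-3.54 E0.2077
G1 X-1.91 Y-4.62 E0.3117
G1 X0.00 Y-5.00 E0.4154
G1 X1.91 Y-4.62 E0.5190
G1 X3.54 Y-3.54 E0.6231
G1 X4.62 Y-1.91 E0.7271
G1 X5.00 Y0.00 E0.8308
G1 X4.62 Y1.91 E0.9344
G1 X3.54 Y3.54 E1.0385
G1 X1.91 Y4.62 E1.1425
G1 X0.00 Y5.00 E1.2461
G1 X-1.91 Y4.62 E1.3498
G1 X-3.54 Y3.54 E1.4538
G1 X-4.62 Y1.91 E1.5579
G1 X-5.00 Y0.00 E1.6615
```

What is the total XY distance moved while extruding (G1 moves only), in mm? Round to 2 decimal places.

31.22 mm

Sum the Euclidean lengths of each G1 segment: total = 31.22 mm.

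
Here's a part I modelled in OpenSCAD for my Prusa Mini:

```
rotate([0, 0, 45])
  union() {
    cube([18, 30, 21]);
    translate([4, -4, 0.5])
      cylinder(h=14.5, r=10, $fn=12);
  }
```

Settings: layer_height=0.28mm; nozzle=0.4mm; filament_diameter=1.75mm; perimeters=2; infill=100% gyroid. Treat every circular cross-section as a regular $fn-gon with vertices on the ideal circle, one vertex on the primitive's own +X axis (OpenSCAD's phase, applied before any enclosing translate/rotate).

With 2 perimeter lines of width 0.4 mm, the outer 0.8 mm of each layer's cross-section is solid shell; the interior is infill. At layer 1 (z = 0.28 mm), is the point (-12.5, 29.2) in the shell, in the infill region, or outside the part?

shell

At z = 0.28 mm: the cube is present — its section is the full 18×30 rectangle; the cylinder at (4, -4) does not reach this height (z outside [0.5, 15]); Taking the union: only the 18×30 cube is present, so the union is just that shape — 1 connected region; (whole slice rotated 45° about Z — lengths, areas and connectivity unchanged). Overall, the cross-section is a single solid region. Undo the 45° rotation: the query point maps to (11.809, 29.486) in the un-rotated model frame. The nearest boundary edge runs (18.00, 30.00)→(0.00, 30.00); distance from the point to it = 0.51 mm. The point is inside the cross-section, 0.51 mm from the nearest boundary — within the 0.8 mm shell band (2 × 0.4).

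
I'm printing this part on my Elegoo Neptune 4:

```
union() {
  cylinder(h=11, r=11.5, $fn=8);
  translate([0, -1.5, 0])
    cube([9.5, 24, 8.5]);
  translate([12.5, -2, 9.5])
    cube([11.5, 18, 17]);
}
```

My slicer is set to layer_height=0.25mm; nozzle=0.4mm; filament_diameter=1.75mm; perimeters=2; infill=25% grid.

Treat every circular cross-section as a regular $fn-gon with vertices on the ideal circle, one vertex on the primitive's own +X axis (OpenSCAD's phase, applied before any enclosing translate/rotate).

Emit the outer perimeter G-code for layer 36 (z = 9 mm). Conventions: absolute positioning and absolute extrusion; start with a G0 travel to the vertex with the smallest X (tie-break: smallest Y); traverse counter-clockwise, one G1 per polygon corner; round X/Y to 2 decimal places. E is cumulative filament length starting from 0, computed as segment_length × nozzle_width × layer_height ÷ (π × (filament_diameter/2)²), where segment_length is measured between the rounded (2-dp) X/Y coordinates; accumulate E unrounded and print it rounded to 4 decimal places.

G0 X-11.50 Y0.00 Z9.00
G1 X-8.13 Y-8.13 E0.3659
G1 X0.00 Y-11.50 E0.7318
G1 X8.13 Y-8.13 E1.0977
G1 X11.50 Y0.00 E1.4636
G1 X8.13 Y8.13 E1.8295
G1 X0.00 Y11.50 E2.1954
G1 X-8.13 Y8.13 E2.5613
G1 X-11.50 Y0.00 E2.9272

At z = 9 mm: the cylinder: section is a regular 8-gon, circumradius r=11.5; the cube at (0, -1.5) is absent (z outside [0, 8.5]); the cube at (12.5, -2) is absent (z outside [9.5, 26.5]); Merging all regions: only the r=11.5 cylinder is present, so the union is just that shape — 1 connected region. The outline is a single polygon with 8 vertices. Extrusion per mm of travel: 0.4 × 0.25 / (π × 0.875²) = 0.041575. Accumulating E over each segment gives final E = 2.9272.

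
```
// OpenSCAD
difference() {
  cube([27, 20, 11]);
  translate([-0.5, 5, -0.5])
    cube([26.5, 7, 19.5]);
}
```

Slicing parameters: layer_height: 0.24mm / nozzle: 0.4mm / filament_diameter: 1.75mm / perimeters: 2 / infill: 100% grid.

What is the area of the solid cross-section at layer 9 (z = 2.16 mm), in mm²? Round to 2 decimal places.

At z = 2.16 mm: the cube (footprint 27×20) is included at this height (area 540.00 mm²); the cube at (-0.5, 5) is present — its section is the full 26.5×7 rectangle (area 185.50 mm²); Taking the first minus the rest: starting from the 27×20 cube (540.00 mm²), the 26.5×7 cube at (-0.5, 5) partially overlaps it — only the 182.00 mm² overlap (of its 185.50 mm²) is removed, clipping the outline — area = 358.00 mm². Overall, the cross-section is a single solid region. Net area = 358.00 mm².

358.00 mm²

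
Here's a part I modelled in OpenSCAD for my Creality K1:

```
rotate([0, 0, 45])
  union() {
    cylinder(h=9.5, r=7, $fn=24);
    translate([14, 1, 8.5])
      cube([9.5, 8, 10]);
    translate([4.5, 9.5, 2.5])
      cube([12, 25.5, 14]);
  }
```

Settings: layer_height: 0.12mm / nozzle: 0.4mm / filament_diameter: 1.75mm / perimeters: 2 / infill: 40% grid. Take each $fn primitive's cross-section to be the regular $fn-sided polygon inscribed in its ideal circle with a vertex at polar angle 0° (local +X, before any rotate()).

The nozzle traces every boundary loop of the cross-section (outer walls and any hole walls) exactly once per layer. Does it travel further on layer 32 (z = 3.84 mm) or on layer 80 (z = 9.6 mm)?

layer 32 (z = 3.84 mm)

Layer 32 (z = 3.84): the r=7 cylinder gives a regular 24-gon of circumradius 7 (constant along its height) (perimeter = 2·24·7.000·sin(180°/24) = 43.86 mm); the cube at (14, 1) is not intersected at this z (z outside [8.5, 18.5]); the 12×25.5 cube at (4.5, 9.5) contributes its full rectangle (perimeter 75.00 mm); Taking the union: the 2 present regions are separate (no shared area or edge), so areas and boundary lengths simply add and each stays a separate island — boundary = 118.86 mm; (rotated 45° about Z; rotation is an isometry so areas/perimeters/island counts are preserved). So its perimeter = 118.86 mm. Layer 80 (z = 9.6): the cylinder is absent (z outside [0, 9.5]); the cube at (14, 1) is present — its section is the full 9.5×8 rectangle (perimeter 35.00 mm); the cube at (4.5, 9.5) (footprint 12×25.5) is included at this height (perimeter 75.00 mm); Taking the union: the 2 present regions are separate (no shared area or edge), so areas and boundary lengths simply add and each stays a separate island — boundary = 110.00 mm; (rotated 45° about Z; rotation is an isometry so areas/perimeters/island counts are preserved). So its perimeter = 110.00 mm. Layer 32 is larger (118.86 vs 110.00 mm).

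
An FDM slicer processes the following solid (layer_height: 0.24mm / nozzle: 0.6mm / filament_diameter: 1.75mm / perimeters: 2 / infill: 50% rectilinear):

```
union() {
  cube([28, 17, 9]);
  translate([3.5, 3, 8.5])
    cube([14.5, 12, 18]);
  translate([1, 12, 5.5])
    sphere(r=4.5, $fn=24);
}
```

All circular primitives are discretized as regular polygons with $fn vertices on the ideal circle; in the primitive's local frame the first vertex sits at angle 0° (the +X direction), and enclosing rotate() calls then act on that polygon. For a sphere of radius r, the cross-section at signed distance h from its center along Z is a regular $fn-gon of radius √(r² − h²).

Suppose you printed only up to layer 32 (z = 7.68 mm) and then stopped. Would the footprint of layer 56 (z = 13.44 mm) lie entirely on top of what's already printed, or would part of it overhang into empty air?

entirely on top

Compare the two slices. At z = 7.68: the cube (footprint 28×17) is included at this height (area 476.00 mm²); the cube at (3.5, 3) is absent (z outside [8.5, 26.5]); the r=4.5 sphere at (1, 12) slices to a regular 24-gon of circumradius 3.937 (√(r²−h²) with h=2.18 from center) (area = (24/2)·3.937²·sin(360°/24) = 48.13 mm²); Merging all regions: the regions partially overlap — summed areas 524.13 mm² minus the doubly-counted overlap 31.81 mm² gives 492.32 mm² — area = 492.32 mm². At z = 13.44: the cube is not intersected at this z (z outside [0, 9]); the cube at (3.5, 3) (footprint 14.5×12) is included at this height (area 174.00 mm²); the sphere at (1, 12) is absent (|z−center|=7.940 > r=4.5); Merging all regions: only the 14.5×12 cube at (3.5, 3) is present, so the union is just that shape — area = 174.00 mm². Checking containment: the cross-section at z = 13.44 is a subset of the cross-section at z = 7.68.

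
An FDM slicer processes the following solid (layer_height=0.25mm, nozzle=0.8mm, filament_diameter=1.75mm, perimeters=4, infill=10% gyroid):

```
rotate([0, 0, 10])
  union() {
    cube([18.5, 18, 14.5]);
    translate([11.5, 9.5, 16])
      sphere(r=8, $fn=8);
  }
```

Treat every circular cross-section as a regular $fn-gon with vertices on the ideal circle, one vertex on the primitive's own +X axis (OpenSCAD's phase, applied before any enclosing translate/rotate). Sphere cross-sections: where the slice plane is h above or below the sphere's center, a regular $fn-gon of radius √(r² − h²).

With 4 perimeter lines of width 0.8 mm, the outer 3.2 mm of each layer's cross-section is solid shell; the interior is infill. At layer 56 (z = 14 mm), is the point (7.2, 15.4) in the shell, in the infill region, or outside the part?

infill

At z = 14 mm: the 18.5×18 cube contributes its full rectangle; the r=8 sphere at (11.5, 9.5) contributes a regular 8-gon of circumradius √(8²−2²) = 7.746; Combining (union): the regions partially overlap (shared area 168.36 mm²), so overlapping operands fuse into one piece — 1 connected region; (rotated 10° about Z; rotation is an isometry so areas/perimeters/island counts are preserved). Overall, the cross-section is a single solid region. Undo the 10° rotation: the query point maps to (9.765, 13.916) in the un-rotated model frame. The nearest boundary edge runs (0.00, 18.00)→(18.50, 18.00); distance from the point to it = 4.08 mm. The point is inside the cross-section and 4.08 mm from the nearest boundary — more than the 3.2 mm shell width (4 × 0.8), so it's in the infill interior.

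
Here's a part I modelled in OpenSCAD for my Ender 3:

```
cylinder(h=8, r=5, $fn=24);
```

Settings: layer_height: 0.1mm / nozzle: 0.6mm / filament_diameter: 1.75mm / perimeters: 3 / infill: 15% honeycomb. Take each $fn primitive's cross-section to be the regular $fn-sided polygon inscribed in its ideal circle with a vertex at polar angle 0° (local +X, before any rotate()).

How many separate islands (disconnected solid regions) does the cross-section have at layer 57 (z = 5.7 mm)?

At z = 5.7 mm: the r=5 cylinder contributes a regular 24-gon of circumradius 5. Overall, the cross-section is a single solid region. Island count = 1.

1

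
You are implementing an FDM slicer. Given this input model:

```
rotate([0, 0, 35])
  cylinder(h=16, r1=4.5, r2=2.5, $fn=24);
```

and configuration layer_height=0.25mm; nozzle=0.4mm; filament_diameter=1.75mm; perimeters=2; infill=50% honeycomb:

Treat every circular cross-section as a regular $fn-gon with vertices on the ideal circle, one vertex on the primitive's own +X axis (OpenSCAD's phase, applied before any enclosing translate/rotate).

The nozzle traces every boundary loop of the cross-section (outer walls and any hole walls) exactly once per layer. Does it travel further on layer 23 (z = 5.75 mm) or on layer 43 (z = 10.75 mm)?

layer 23 (z = 5.75 mm)

Layer 23 (z = 5.75): the cone: at t=0.359 of its height the radius interpolates to r₁+(r₂−r₁)t = 3.781, giving a regular 24-gon of that circumradius (perimeter = 2·24·3.781·sin(180°/24) = 23.69 mm); (whole slice rotated 35° about Z — lengths, areas and connectivity unchanged). So its perimeter = 23.69 mm. Layer 43 (z = 10.75): the cone contributes a regular 24-gon of circumradius 3.156 (interpolated between r1=4.5 and r2=2.5 at t=0.672) (perimeter = 2·24·3.156·sin(180°/24) = 19.77 mm); (whole slice rotated 35° about Z — lengths, areas and connectivity unchanged). So its perimeter = 19.77 mm. Layer 23 is larger (23.69 vs 19.77 mm).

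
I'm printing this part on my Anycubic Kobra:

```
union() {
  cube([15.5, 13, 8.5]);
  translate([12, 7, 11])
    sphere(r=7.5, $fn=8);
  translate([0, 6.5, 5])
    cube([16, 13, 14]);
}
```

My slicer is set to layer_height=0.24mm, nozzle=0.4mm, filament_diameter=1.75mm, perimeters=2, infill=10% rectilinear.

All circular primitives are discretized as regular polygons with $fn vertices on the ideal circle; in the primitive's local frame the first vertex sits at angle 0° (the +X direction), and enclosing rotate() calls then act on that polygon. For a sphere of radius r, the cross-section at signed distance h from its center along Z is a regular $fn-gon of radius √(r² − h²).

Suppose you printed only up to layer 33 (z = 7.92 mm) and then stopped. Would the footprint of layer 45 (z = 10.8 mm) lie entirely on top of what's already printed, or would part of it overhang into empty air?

Compare the two slices. At z = 7.92: the cube (footprint 15.5×13) is included at this height (area 201.50 mm²); the r=7.5 sphere at (12, 7) slices to a regular 8-gon of circumradius 6.838 (√(r²−h²) with h=3.08 from center) (area = (8/2)·6.838²·sin(360°/8) = 132.27 mm²); the 16×13 cube at (0, 6.5) contributes its full rectangle (area 208.00 mm²); Taking the union: the regions partially overlap — summed areas 541.77 mm² minus the doubly-counted overlap 212.57 mm² gives 329.20 mm² — area = 329.20 mm². At z = 10.8: the cube is not intersected at this z (z outside [0, 8.5]); the sphere at (12, 7): section is a regular 8-gon, circumradius = √(r²−h²) = √(7.5²−0.2²) = 7.497 (area = (8/2)·7.497²·sin(360°/8) = 158.99 mm²); the 16×13 cube at (0, 6.5) contributes its full rectangle (area 208.00 mm²); Merging all regions: the regions partially overlap — summed areas 366.99 mm² minus the doubly-counted overlap 72.12 mm² gives 294.87 mm² — area = 294.87 mm². Checking containment: at z = 10.8 the cross-section extends beyond the z = 7.92 cross-section by about 9.01 mm².

part overhangs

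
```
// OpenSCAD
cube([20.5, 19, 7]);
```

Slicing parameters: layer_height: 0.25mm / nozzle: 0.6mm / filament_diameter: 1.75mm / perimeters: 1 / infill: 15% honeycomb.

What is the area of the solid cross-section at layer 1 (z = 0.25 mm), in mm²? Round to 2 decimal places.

At z = 0.25 mm: the 20.5×19 cube contributes its full rectangle (area 389.50 mm²). Overall, the cross-section is a single solid region. Net area = 389.50 mm².

389.50 mm²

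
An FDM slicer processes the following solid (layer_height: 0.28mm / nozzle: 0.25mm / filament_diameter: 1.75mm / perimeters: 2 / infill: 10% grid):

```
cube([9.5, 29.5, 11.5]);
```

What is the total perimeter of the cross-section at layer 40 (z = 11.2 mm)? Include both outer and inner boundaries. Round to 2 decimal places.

78.00 mm

At z = 11.2 mm: the cube (footprint 9.5×29.5) is included at this height (perimeter 78.00 mm). Overall, the cross-section is a single solid region. Total boundary length (outer) = 78.00 mm.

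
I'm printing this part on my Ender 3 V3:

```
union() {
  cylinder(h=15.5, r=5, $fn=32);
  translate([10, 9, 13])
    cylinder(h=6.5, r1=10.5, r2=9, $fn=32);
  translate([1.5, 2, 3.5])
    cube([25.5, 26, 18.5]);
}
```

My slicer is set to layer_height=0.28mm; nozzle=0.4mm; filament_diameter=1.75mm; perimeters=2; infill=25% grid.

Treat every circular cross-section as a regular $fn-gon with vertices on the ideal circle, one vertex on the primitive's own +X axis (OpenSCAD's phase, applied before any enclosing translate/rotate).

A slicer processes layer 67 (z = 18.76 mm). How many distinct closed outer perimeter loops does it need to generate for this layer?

At z = 18.76 mm: the cylinder is not intersected at this z (z outside [0, 15.5]); the cone at (10, 9) contributes a regular 32-gon of circumradius 9.171 (interpolated between r1=10.5 and r2=9 at t=0.886); the 25.5×26 cube at (1.5, 2) contributes its full rectangle; Taking the union: the regions partially overlap (shared area 242.41 mm²), so overlapping operands fuse into one piece — 1 connected region. The result has 1 disconnected region.

1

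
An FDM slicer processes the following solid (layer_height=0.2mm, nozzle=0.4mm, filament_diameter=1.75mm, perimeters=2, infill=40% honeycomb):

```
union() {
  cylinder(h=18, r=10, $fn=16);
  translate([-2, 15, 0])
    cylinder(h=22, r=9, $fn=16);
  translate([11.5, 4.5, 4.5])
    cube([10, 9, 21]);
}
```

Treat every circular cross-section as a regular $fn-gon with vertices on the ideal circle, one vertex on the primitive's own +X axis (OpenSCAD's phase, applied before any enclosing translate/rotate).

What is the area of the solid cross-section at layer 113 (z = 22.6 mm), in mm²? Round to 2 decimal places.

90.00 mm²

At z = 22.6 mm: the cylinder does not reach this height (z outside [0, 18]); the cylinder at (-2, 15) is absent (z outside [0, 22]); the 10×9 cube at (11.5, 4.5) contributes its full rectangle (area 90.00 mm²); Combining (union): only the 10×9 cube at (11.5, 4.5) is present, so the union is just that shape — area = 90.00 mm². Overall, the cross-section is a single solid region. Net area = 90.00 mm².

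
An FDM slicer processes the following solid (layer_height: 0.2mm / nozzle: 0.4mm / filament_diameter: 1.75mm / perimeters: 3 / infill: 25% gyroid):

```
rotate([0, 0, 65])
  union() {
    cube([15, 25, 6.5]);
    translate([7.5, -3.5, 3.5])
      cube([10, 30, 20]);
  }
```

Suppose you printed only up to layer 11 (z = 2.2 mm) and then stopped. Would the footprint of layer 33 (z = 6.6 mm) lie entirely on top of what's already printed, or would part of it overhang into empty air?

Compare the two slices. At z = 2.2: the cube is present — its section is the full 15×25 rectangle (area 375.00 mm²); the cube at (7.5, -3.5) is absent (z outside [3.5, 23.5]); Taking the union: only the 15×25 cube is present, so the union is just that shape — area = 375.00 mm²; (whole slice rotated 65° about Z — lengths, areas and connectivity unchanged). At z = 6.6: the cube is not intersected at this z (z outside [0, 6.5]); the cube at (7.5, -3.5) is present — its section is the full 10×30 rectangle (area 300.00 mm²); Merging all regions: only the 10×30 cube at (7.5, -3.5) is present, so the union is just that shape — area = 300.00 mm²; (rotated 65° about Z; rotation is an isometry so areas/perimeters/island counts are preserved). Checking containment: at z = 6.6 the cross-section extends beyond the z = 2.2 cross-section by about 112.50 mm².

part overhangs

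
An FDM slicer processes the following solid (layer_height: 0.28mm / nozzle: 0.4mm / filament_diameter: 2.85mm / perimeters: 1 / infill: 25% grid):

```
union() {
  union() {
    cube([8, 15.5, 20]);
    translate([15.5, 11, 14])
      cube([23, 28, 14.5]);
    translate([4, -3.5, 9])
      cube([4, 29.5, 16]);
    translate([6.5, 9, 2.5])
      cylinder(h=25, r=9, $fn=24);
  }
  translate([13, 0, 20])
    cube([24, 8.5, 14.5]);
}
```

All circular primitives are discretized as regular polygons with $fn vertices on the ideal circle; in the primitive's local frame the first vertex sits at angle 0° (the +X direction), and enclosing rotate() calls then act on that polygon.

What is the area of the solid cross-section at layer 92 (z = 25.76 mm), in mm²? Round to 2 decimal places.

1090.46 mm²

At z = 25.76 mm: the cube does not reach this height (z outside [0, 20]); the 23×28 cube at (15.5, 11) contributes its full rectangle (area 644.00 mm²); the cube at (4, -3.5) does not reach this height (z outside [9, 25]); the r=9 cylinder at (6.5, 9) contributes a regular 24-gon of circumradius 9 (area = (24/2)·9.000²·sin(360°/24) = 251.57 mm²); Taking the union: the 2 present regions are separate (no shared area or edge), so areas and boundary lengths simply add and each stays a separate island — area = 895.57 mm²; the cube at (13, 0) is present — its section is the full 24×8.5 rectangle (area 204.00 mm²); Taking the union: the regions partially overlap — summed areas 1099.57 mm² minus the doubly-counted overlap 9.11 mm² gives 1090.46 mm² — area = 1090.46 mm². Overall, the cross-section has 2 separate islands. Net area = 1090.46 mm².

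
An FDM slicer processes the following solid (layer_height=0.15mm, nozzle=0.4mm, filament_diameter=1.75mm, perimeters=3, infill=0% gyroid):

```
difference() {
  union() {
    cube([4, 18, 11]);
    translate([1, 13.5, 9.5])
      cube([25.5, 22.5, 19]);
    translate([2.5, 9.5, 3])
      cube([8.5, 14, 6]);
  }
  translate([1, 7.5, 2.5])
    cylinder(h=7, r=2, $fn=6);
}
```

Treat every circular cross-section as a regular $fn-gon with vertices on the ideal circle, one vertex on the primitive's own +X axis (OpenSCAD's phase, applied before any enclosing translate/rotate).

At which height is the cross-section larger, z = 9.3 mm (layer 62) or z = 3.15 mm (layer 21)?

Layer 62 (z = 9.3): the 4×18 cube contributes its full rectangle (area 72.00 mm²); the cube at (1, 13.5) does not reach this height (z outside [9.5, 28.5]); the cube at (2.5, 9.5) is not intersected at this z (z outside [3, 9]); Merging all regions: only the 4×18 cube is present, so the union is just that shape — area = 72.00 mm²; the cylinder at (1, 7.5): section is a regular 6-gon, circumradius r=2 (area = (6/2)·2.000²·sin(360°/6) = 10.39 mm²); After the difference (first − rest): starting from the result so far (72.00 mm²), the r=2 cylinder at (1, 7.5) partially overlaps it — only the 8.66 mm² overlap (of its 10.39 mm²) is removed, clipping the outline — area = 63.34 mm². So its area = 63.34 mm². Layer 21 (z = 3.15): the cube (footprint 4×18) is included at this height (area 72.00 mm²); the cube at (1, 13.5) does not reach this height (z outside [9.5, 28.5]); the cube at (2.5, 9.5) is present — its section is the full 8.5×14 rectangle (area 119.00 mm²); Taking the union: the regions partially overlap — summed areas 191.00 mm² minus the doubly-counted overlap 12.75 mm² gives 178.25 mm² — area = 178.25 mm²; the r=2 cylinder at (1, 7.5) contributes a regular 6-gon of circumradius 2 (area = (6/2)·2.000²·sin(360°/6) = 10.39 mm²); After the difference (first − rest): starting from the result so far (178.25 mm²), the r=2 cylinder at (1, 7.5) partially overlaps it — only the 8.66 mm² overlap (of its 10.39 mm²) is removed, clipping the outline — area = 169.59 mm². So its area = 169.59 mm². Layer 21 is larger (169.59 vs 63.34 mm²).

layer 21 (z = 3.15 mm)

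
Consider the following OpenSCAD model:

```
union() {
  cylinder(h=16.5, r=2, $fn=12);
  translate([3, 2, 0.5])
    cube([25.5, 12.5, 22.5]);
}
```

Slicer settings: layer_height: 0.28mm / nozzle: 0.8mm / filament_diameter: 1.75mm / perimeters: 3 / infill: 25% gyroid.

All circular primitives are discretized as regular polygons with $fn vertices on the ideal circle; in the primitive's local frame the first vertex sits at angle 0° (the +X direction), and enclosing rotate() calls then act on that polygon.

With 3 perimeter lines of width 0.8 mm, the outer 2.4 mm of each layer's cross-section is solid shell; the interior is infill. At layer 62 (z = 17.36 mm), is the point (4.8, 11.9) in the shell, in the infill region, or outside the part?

shell

At z = 17.36 mm: the cylinder does not reach this height (z outside [0, 16.5]); the cube at (3, 2) (footprint 25.5×12.5) is included at this height; Taking the union: only the 25.5×12.5 cube at (3, 2) is present, so the union is just that shape — 1 connected region. Overall, the cross-section is a single solid region. The nearest boundary edge runs (3.00, 14.50)→(3.00, 2.00); distance from the point to it = 1.80 mm. The point is inside the cross-section, 1.80 mm from the nearest boundary — within the 2.4 mm shell band (3 × 0.8).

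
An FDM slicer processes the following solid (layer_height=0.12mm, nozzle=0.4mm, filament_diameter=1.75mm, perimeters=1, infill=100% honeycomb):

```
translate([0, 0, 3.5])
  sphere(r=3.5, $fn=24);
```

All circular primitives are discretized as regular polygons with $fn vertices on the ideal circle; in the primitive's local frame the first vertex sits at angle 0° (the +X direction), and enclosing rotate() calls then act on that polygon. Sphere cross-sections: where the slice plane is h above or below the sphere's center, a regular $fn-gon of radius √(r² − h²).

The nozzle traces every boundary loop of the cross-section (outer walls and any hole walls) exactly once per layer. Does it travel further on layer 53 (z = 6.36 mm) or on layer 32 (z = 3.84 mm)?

layer 32 (z = 3.84 mm)

Layer 53 (z = 6.36): the r=3.5 sphere slices to a regular 24-gon of circumradius 2.018 (√(r²−h²) with h=2.86 from center) (perimeter = 2·24·2.018·sin(180°/24) = 12.64 mm). So its perimeter = 12.64 mm. Layer 32 (z = 3.84): the r=3.5 sphere slices to a regular 24-gon of circumradius 3.483 (√(r²−h²) with h=0.34 from center) (perimeter = 2·24·3.483·sin(180°/24) = 21.82 mm). So its perimeter = 21.82 mm. Layer 32 is larger (21.82 vs 12.64 mm).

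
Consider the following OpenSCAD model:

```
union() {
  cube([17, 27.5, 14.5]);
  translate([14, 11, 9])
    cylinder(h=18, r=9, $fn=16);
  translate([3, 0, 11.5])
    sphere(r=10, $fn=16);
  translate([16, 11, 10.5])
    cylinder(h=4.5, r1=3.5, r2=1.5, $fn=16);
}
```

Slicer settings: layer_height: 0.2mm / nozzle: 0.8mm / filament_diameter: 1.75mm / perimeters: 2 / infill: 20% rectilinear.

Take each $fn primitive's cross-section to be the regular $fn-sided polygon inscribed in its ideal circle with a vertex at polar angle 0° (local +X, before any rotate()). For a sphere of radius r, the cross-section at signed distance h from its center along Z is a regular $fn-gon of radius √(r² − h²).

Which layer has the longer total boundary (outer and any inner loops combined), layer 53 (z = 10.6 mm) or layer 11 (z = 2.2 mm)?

Layer 53 (z = 10.6): the cube (footprint 17×27.5) is included at this height (perimeter 89.00 mm); the r=9 cylinder at (14, 11) contributes a regular 16-gon of circumradius 9 (perimeter = 2·16·9.000·sin(180°/16) = 56.19 mm); the r=10 sphere at (3, 0) slices to a regular 16-gon of circumradius 9.959 (√(r²−h²) with h=0.9 from center) (perimeter = 2·16·9.959·sin(180°/16) = 62.18 mm); the cone at (16, 11) contributes a regular 16-gon of circumradius 3.456 (interpolated between r1=3.5 and r2=1.5 at t=0.022) (perimeter = 2·16·3.456·sin(180°/16) = 21.57 mm); Combining (union): the regions partially overlap (shared area 317.66 mm²), so the edge portions inside another operand are dropped and the merged outline is re-measured after clipping — boundary = 115.42 mm. So its perimeter = 115.42 mm. Layer 11 (z = 2.2): the cube is present — its section is the full 17×27.5 rectangle (perimeter 89.00 mm); the cylinder at (14, 11) is absent (z outside [9, 27]); the r=10 sphere at (3, 0) slices to a regular 16-gon of circumradius 3.676 (√(r²−h²) with h=9.3 from center) (perimeter = 2·16·3.676·sin(180°/16) = 22.95 mm); the cone at (16, 11) is absent (z outside [10.5, 15]); Merging all regions: the regions partially overlap (shared area 19.81 mm²), so the edge portions inside another operand are dropped and the merged outline is re-measured after clipping — boundary = 93.95 mm. So its perimeter = 93.95 mm. Layer 53 is larger (115.42 vs 93.95 mm).

layer 53 (z = 10.6 mm)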